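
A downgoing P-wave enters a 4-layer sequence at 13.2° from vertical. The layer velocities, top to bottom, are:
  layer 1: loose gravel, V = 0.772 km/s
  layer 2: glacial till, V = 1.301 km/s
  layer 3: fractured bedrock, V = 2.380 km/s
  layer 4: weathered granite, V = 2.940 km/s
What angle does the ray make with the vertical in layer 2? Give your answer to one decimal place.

Ray parameter p = sin 13.2° / 0.772 = 2.9579e-01 s/km.
sin θ_2 = p·V_2 = 2.9579e-01 × 1.301 = 0.3848.
θ_2 = 22.63° from the vertical.

22.6°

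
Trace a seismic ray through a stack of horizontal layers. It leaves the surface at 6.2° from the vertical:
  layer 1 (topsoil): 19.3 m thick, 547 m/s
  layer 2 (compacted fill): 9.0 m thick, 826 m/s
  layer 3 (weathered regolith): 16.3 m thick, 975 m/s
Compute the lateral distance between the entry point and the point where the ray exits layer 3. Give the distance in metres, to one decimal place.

Apply Snell's law at each interface; in layer i the horizontal offset is hᵢ·tan θᵢ.
Layer 1: θ = 6.20°; offset = 19.3·tan 6.20° = 2.097 m.
Layer 2: sin θ = 826·sin 6.2°/547 = 0.1631, θ = 9.39°; offset = 9.0·tan 9.39° = 1.488 m.
Layer 3: sin θ = 975·sin 6.2°/547 = 0.1925, θ = 11.10°; offset = 16.3·tan 11.10° = 3.198 m.
Σ offsets = 6.782 m.

6.8 m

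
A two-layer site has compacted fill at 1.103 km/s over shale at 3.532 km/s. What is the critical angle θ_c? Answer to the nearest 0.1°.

At critical incidence the refracted ray runs along the interface (θ₂ = 90°), so sin θ_c = V₁/V₂.
θ_c = arcsin(1.103/3.532) = arcsin 0.3123 = 18.20°.

18.2°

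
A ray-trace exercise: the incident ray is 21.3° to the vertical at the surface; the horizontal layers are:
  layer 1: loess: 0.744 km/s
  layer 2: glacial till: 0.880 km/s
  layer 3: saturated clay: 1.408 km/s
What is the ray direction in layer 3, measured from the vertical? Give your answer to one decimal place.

43.4°

Ray parameter p = sin 21.3° / 0.744 = 4.8824e-01 s/km.
sin θ_3 = p·V_3 = 4.8824e-01 × 1.408 = 0.6874.
θ_3 = 43.43° from the vertical.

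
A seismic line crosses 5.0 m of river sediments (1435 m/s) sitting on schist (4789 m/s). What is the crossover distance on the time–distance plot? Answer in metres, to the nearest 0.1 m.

x_cross = 2h·√((V₂+V₁)/(V₂−V₁)).
(V₂+V₁)/(V₂−V₁) = (4789+1435)/(4789−1435) = 1.8557; √ = 1.3622.
x_cross = 2·5.0·1.3622 = 13.62 m.

13.6 m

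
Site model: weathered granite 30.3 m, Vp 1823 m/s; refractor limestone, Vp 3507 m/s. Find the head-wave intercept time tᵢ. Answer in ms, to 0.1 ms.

28.4 ms

tᵢ = 2h·√(V₂²−V₁²)/(V₁V₂).
√(V₂²−V₁²) = √(3507²−1823²) = 2996.0 m/s.
tᵢ = 2·30.3·2996.0/(1823·3507) = 0.02840 s.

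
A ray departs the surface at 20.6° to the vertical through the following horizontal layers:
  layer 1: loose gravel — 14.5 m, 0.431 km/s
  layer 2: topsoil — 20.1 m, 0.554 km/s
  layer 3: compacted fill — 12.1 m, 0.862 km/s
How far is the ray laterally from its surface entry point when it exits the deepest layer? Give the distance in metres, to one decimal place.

p = sin θ₁/V₁ = sin 20.6°/0.431 = 8.1634e-01 s/km is conserved through the stack.
Layer 1: θ = 20.60°; offset = 14.5·tan 20.60° = 5.450 m.
Layer 2: sin θ = p·0.554 = 0.4523 → θ = 26.89°; offset = 20.1·tan 26.89° = 10.192 m.
Layer 3: sin θ = p·0.862 = 0.7037 → θ = 44.72°; offset = 12.1·tan 44.72° = 11.984 m.
Summing the layer offsets gives 27.626 m.

27.6 m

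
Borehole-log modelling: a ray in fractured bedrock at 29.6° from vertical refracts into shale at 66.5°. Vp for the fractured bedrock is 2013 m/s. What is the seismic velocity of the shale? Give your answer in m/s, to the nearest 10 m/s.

3740 m/s

Snell's law: sin 29.6°/V₁ = sin 66.5°/V₂.
V₂ = V₁·sin 66.5°/sin 29.6° = 2013 × 1.8566 = 3737.37 m/s.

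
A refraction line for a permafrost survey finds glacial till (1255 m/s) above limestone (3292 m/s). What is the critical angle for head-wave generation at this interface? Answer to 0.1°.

At critical incidence the refracted ray runs along the interface (θ₂ = 90°), so sin θ_c = V₁/V₂.
θ_c = arcsin(1255/3292) = arcsin 0.3812 = 22.41°.

22.4°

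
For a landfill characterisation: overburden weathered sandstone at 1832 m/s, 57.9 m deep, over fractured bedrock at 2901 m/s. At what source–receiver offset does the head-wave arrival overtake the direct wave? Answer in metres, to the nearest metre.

244 m

x_cross = 2h·√((V₂+V₁)/(V₂−V₁)).
(V₂+V₁)/(V₂−V₁) = (2901+1832)/(2901−1832) = 4.4275; √ = 2.1042.
x_cross = 2·57.9·2.1042 = 243.66 m.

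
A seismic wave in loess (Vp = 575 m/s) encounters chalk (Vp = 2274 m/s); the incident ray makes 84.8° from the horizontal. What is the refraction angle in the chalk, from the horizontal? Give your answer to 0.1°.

Convert to the normal: θ₁ = 90° − 84.8° = 5.2°.
sin θ₁/V₁ = sin θ₂/V₂ ⇒ sin θ₂ = 2274·sin 5.2°/575 = 2274·0.0906/575 = 0.3584.
θ₂ = sin⁻¹(0.3584) = 21.00° (from vertical).
From the interface: 90° − 21.00° = 69.00°.

69.0°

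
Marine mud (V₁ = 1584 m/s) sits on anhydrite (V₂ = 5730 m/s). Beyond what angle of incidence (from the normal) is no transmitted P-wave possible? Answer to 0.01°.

16.05°

Critical incidence: sin θ_c = V₁/V₂ = 1584/5730 = 0.2764.
θ_c = arcsin 0.2764 = 16.05°.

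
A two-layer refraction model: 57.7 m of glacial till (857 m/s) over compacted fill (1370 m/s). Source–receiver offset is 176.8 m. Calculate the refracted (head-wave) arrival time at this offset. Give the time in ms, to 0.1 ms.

θ_c = arcsin(V₁/V₂) = arcsin(857/1370) = 38.72°, cos θ_c = 0.7802.
Intercept time tᵢ = 2h cos θ_c / V₁ = 2·57.7·0.7802/857 = 0.10506 s.
t = x/V₂ + tᵢ = 176.8/1370 + 0.10506 = 0.23411 s.

234.1 ms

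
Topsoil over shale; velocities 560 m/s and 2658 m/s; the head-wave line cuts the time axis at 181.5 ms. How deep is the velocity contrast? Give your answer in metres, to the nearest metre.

52 m

θ_c = arcsin(560/2658) = 12.16°; cos θ_c = 0.9776.
tᵢ = 2h cos θ_c/V₁ ⇒ h = tᵢ·V₁/(2 cos θ_c) = 0.1815·560/(2·0.9776) = 51.99 m.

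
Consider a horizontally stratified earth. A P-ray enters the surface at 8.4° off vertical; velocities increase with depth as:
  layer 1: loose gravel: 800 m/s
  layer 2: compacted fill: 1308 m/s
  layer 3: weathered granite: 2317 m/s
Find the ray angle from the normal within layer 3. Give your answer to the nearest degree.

25°

Snell's law across each interface conserves sin θ / V, so sin θ_3 = V_3·sin θ₁/V₁.
sin θ_3 = 2317 × sin 8.4° / 800 = 0.4231.
θ_3 = 25.03° from the vertical.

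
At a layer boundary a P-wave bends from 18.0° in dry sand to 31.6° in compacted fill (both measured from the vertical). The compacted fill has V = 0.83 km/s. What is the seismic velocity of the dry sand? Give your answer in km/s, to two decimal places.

sin 18.0° = 0.3090; sin 31.6° = 0.5240.
V₁ = V₂·(sin θ₁/sin θ₂) = 0.83·(0.3090/0.5240) = 0.49 km/s.

0.49 km/s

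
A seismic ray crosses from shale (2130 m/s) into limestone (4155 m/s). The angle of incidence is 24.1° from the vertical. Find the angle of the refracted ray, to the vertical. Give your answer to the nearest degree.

53°

Snell's law: sin θ₂ = (V₂/V₁)·sin θ₁ = (4155/2130)·sin 24.1° = 0.7965.
θ₂ = arcsin 0.7965 = 52.80° from the normal.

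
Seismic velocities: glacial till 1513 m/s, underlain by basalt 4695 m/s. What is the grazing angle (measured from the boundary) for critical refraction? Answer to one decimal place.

Critical incidence: sin θ_c = V₁/V₂ = 1513/4695 = 0.3223.
θ_c = arcsin 0.3223 = 18.80°.
Measured from the interface: 90° − 18.80° = 71.20°.

71.2°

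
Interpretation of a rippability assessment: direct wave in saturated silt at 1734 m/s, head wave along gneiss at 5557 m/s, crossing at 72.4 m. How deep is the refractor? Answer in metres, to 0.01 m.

x_cross = 2h·√((V₂+V₁)/(V₂−V₁)) → h = x_cross / (2·√((V₂+V₁)/(V₂−V₁))).
√((V₂+V₁)/(V₂−V₁)) = √((5557+1734)/(5557−1734)) = 1.3810.
h = 72.4 / (2·1.3810) = 26.21 m.

26.21 m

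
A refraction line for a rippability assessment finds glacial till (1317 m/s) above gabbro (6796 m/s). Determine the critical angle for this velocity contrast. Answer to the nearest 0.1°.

11.2°

Critical incidence: sin θ_c = V₁/V₂ = 1317/6796 = 0.1938.
θ_c = arcsin 0.1938 = 11.17°.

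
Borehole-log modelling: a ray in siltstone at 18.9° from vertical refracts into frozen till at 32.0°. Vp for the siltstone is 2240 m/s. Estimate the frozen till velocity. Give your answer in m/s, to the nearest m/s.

sin 18.9° = 0.3239; sin 32.0° = 0.5299.
V₂ = V₁·(sin θ₂/sin θ₁) = 2240·(0.5299/0.3239) = 3664.57 m/s.

3665 m/s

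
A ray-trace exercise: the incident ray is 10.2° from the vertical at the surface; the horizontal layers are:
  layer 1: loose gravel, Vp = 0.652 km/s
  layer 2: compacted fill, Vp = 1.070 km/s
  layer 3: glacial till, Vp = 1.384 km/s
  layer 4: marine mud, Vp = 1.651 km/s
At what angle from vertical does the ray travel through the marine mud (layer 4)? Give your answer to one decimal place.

26.6°

Ray parameter p = sin 10.2° / 0.652 = 2.7160e-01 s/km.
sin θ_4 = p·V_4 = 2.7160e-01 × 1.651 = 0.4484.
θ_4 = 26.64° from the vertical.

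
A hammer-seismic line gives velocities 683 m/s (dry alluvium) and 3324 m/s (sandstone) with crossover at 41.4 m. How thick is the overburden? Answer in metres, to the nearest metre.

17 m

h = (x_cross/2)·√((V₂−V₁)/(V₂+V₁)).
(V₂−V₁)/(V₂+V₁) = (3324−683)/(3324+683) = 0.6591; √ = 0.8118.
h = (41.4/2)·0.8118 = 16.81 m.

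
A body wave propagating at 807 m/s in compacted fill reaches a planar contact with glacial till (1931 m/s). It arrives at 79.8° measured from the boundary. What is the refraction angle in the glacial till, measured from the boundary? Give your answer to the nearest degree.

Convert to the normal: θ₁ = 90° − 79.8° = 10.2°.
sin θ₁/V₁ = sin θ₂/V₂ ⇒ sin θ₂ = 1931·sin 10.2°/807 = 1931·0.1771/807 = 0.4237.
θ₂ = arcsin 0.4237 = 25.07° from the normal.
From the interface: 90° − 25.07° = 64.93°.

65°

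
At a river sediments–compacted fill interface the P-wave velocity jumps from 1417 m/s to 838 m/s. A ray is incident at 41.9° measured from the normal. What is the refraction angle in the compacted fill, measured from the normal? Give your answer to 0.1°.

23.3°

sin θ₁/V₁ = sin θ₂/V₂ ⇒ sin θ₂ = 838·sin 41.9°/1417 = 838·0.6678/1417 = 0.3949.
θ₂ = arcsin 0.3949 = 23.26° from the normal.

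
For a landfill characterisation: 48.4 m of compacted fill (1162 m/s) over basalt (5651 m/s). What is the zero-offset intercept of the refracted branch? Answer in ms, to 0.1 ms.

81.5 ms

tᵢ = 2h·√(V₂²−V₁²)/(V₁V₂).
√(V₂²−V₁²) = √(5651²−1162²) = 5530.2 m/s.
tᵢ = 2·48.4·5530.2/(1162·5651) = 0.08152 s.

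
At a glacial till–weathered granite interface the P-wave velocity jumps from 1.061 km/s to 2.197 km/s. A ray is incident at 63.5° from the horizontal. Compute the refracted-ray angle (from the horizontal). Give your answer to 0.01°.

22.49°

Angle from the normal: 90° − 63.5° = 26.5°.
sin θ₁/V₁ = sin θ₂/V₂ ⇒ sin θ₂ = 2.197·sin 26.5°/1.061 = 2.197·0.4462/1.061 = 0.9239.
θ₂ = arcsin 0.9239 = 67.51° from the normal.
From the interface: 90° − 67.51° = 22.49°.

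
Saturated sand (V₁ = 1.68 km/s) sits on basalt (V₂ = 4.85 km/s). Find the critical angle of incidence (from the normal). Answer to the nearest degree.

At critical incidence the refracted ray runs along the interface (θ₂ = 90°), so sin θ_c = V₁/V₂.
θ_c = arcsin(1.68/4.85) = arcsin 0.3464 = 20.27°.

20°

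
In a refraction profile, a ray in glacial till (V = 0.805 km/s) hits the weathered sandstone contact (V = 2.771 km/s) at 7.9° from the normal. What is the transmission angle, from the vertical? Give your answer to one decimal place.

Snell's law: sin θ₂ = (V₂/V₁)·sin θ₁ = (2.771/0.805)·sin 7.9° = 0.4731.
θ₂ = sin⁻¹(0.4731) = 28.24° (from vertical).

28.2°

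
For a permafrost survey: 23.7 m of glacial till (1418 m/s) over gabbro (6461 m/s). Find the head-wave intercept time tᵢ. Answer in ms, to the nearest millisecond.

tᵢ = 2h·√(V₂²−V₁²)/(V₁V₂).
√(V₂²−V₁²) = √(6461²−1418²) = 6303.5 m/s.
tᵢ = 2·23.7·6303.5/(1418·6461) = 0.03261 s.

33 ms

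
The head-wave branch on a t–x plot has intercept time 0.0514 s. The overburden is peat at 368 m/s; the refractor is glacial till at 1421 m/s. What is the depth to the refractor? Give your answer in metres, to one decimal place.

θ_c = arcsin(368/1421) = 15.01°; cos θ_c = 0.9659.
tᵢ = 2h cos θ_c/V₁ ⇒ h = tᵢ·V₁/(2 cos θ_c) = 0.0514·368/(2·0.9659) = 9.79 m.

9.8 m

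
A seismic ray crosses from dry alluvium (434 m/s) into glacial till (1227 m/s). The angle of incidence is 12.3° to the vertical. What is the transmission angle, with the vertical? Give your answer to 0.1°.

37.0°

Snell's law: sin θ₂ = (V₂/V₁)·sin θ₁ = (1227/434)·sin 12.3° = 0.6023.
θ₂ = sin⁻¹(0.6023) = 37.03° (from vertical).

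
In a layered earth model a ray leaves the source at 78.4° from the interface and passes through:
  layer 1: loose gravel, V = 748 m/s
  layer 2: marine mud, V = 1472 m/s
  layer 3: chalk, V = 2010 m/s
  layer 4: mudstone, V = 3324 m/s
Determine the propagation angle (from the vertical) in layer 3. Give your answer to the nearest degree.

33°

From the normal: θ₁ = 90° − 78.4° = 11.6°.
Ray parameter p = sin 11.6° / 748 = 2.6882e-04 s/m.
sin θ_3 = p·V_3 = 2.6882e-04 × 2010 = 0.5403.
θ_3 = 32.71° from the vertical.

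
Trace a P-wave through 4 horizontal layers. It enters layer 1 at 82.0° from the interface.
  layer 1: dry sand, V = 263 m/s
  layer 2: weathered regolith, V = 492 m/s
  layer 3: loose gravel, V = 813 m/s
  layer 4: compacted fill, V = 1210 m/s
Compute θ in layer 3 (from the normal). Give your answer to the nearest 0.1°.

From the normal: θ₁ = 90° − 82.0° = 8.0°.
Snell's law across each interface conserves sin θ / V, so sin θ_3 = V_3·sin θ₁/V₁.
sin θ_3 = 813 × sin 8.0° / 263 = 0.4302.
θ_3 = arcsin 0.4302 = 25.48°.

25.5°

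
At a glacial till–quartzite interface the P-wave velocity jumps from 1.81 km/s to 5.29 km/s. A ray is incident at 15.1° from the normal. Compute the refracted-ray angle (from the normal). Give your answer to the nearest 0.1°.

Snell's law: sin θ₂ = (V₂/V₁)·sin θ₁ = (5.29/1.81)·sin 15.1° = 0.7614.
θ₂ = sin⁻¹(0.7614) = 49.58° (from vertical).

49.6°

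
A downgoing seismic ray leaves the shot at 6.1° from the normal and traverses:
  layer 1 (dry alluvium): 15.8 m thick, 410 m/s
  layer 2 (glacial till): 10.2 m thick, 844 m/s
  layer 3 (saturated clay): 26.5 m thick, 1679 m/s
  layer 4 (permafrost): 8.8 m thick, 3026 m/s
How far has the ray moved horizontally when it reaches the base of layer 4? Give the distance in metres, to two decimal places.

Apply Snell's law at each interface; in layer i the horizontal offset is hᵢ·tan θᵢ.
Layer 1: θ = 6.10°; offset = 15.8·tan 6.10° = 1.6885 m.
Layer 2: sin θ = 844·sin 6.1°/410 = 0.2187, θ = 12.64°; offset = 10.2·tan 12.64° = 2.2866 m.
Layer 3: sin θ = 1679·sin 6.1°/410 = 0.4352, θ = 25.80°; offset = 26.5·tan 25.80° = 12.8082 m.
Layer 4: sin θ = 3026·sin 6.1°/410 = 0.7843, θ = 51.65°; offset = 8.8·tan 51.65° = 11.1244 m.
Summing the layer offsets gives 27.9078 m.

27.91 m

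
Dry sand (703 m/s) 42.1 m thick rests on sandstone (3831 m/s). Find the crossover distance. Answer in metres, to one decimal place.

101.4 m

x_cross = 2h·√((V₂+V₁)/(V₂−V₁)).
(V₂+V₁)/(V₂−V₁) = (3831+703)/(3831−703) = 1.4495; √ = 1.2039.
x_cross = 2·42.1·1.2039 = 101.37 m.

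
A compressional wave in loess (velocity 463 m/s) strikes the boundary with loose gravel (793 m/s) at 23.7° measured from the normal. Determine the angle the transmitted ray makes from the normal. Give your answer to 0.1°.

sin θ₁/V₁ = sin θ₂/V₂ ⇒ sin θ₂ = 793·sin 23.7°/463 = 793·0.4019/463 = 0.6884.
θ₂ = sin⁻¹(0.6884) = 43.51° (from vertical).

43.5°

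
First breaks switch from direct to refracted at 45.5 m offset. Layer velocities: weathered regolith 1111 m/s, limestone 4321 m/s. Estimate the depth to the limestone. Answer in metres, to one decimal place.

h = (x_cross/2)·√((V₂−V₁)/(V₂+V₁)).
(V₂−V₁)/(V₂+V₁) = (4321−1111)/(4321+1111) = 0.5909; √ = 0.7687.
h = (45.5/2)·0.7687 = 17.49 m.

17.5 m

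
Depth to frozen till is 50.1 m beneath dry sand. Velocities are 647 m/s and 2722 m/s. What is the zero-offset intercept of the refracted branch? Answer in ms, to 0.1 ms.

150.4 ms

tᵢ = 2h·√(V₂²−V₁²)/(V₁V₂).
√(V₂²−V₁²) = √(2722²−647²) = 2644.0 m/s.
tᵢ = 2·50.1·2644.0/(647·2722) = 0.15043 s.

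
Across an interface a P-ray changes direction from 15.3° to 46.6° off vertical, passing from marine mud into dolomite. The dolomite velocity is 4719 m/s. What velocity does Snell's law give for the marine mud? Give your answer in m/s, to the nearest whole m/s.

1714 m/s

Snell's law: sin 15.3°/V₁ = sin 46.6°/V₂.
V₁ = V₂·sin 15.3°/sin 46.6° = 4719 × 0.3632 = 1713.82 m/s.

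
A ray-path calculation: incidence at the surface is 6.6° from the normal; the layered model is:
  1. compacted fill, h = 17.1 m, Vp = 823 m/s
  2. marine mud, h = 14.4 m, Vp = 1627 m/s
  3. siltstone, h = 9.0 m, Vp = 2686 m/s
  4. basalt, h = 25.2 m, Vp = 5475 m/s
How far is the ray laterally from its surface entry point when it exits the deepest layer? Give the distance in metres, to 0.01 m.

Apply Snell's law at each interface; in layer i the horizontal offset is hᵢ·tan θᵢ.
Layer 1: θ = 6.60°; offset = 17.1·tan 6.60° = 1.9785 m.
Layer 2: sin θ = 1627·sin 6.6°/823 = 0.2272, θ = 13.13°; offset = 14.4·tan 13.13° = 3.3599 m.
Layer 3: sin θ = 2686·sin 6.6°/823 = 0.3751, θ = 22.03°; offset = 9.0·tan 22.03° = 3.6420 m.
Layer 4: sin θ = 5475·sin 6.6°/823 = 0.7646, θ = 49.87°; offset = 25.2·tan 49.87° = 29.8974 m.
Summing the layer offsets gives 38.8778 m.

38.88 m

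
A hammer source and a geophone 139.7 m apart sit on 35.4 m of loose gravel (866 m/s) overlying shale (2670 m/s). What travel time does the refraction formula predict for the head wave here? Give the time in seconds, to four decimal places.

θ_c = arcsin(V₁/V₂) = arcsin(866/2670) = 18.93°, cos θ_c = 0.9459.
Intercept time tᵢ = 2h cos θ_c / V₁ = 2·35.4·0.9459/866 = 0.07734 s.
t = x/V₂ + tᵢ = 139.7/2670 + 0.07734 = 0.12966 s.

0.1297 s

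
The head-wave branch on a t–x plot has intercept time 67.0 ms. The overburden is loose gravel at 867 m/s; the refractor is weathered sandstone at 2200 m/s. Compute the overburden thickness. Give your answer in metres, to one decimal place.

h = tᵢ·V₁·V₂ / (2·√(V₂²−V₁²)).
√(V₂²−V₁²) = √(2200² − 867²) = 2022.0 m/s.
h = 0.067 s × 867 × 2200 / (2 × 2022.0) = 31.60 m.

31.6 m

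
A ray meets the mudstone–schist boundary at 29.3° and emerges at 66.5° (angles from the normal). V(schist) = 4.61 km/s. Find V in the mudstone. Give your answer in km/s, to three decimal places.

2.460 km/s

Snell's law: sin 29.3°/V₁ = sin 66.5°/V₂.
V₁ = V₂·sin 29.3°/sin 66.5° = 4.61 × 0.5336 = 2.460 km/s.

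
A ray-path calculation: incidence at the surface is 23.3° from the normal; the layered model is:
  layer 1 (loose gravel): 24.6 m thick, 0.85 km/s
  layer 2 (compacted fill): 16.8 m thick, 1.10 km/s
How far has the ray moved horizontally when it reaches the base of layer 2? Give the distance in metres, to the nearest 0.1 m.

Ray parameter p = sin 23.3° / 0.85 km/s = 4.6535e-01 s/km.
Layer 1: θ = 23.30°; offset = 24.6·tan 23.30° = 10.594 m.
Layer 2: sin θ = p·1.10 = 0.5119 → θ = 30.79°; offset = 16.8·tan 30.79° = 10.011 m.
Total horizontal offset = 20.605 m.

20.6 m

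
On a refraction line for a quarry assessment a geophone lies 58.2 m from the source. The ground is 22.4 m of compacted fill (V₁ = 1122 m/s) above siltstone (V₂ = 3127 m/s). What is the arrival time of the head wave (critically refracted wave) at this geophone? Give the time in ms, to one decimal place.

t = x/V₂ + 2h·√(V₂²−V₁²)/(V₁V₂).
√(V₂²−V₁²) = √(3127²−1122²) = 2918.8 m/s; delay term = 2·22.4·2918.8/(1122·3127) = 0.03727 s.
t = 58.2/3127 + 0.03727 = 0.05588 s.

55.9 ms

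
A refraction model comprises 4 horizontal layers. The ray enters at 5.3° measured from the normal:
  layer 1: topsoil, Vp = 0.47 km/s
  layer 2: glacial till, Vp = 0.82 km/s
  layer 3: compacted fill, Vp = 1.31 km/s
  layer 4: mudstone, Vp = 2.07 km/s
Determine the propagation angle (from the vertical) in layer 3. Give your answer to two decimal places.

Snell's law across each interface conserves sin θ / V, so sin θ_3 = V_3·sin θ₁/V₁.
sin θ_3 = 1.31 × sin 5.3° / 0.47 = 0.2575.
θ_3 = arcsin 0.2575 = 14.92°.

14.92°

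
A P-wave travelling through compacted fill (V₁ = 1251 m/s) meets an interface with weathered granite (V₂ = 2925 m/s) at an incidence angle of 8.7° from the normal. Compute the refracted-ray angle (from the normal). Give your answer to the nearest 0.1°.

sin θ₁/V₁ = sin θ₂/V₂ ⇒ sin θ₂ = 2925·sin 8.7°/1251 = 2925·0.1513/1251 = 0.3537.
θ₂ = arcsin 0.3537 = 20.71° from the normal.

20.7°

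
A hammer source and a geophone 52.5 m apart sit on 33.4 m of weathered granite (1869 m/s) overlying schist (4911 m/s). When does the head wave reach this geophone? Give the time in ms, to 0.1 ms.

θ_c = arcsin(V₁/V₂) = arcsin(1869/4911) = 22.37°, cos θ_c = 0.9248.
Intercept time tᵢ = 2h cos θ_c / V₁ = 2·33.4·0.9248/1869 = 0.03305 s.
t = x/V₂ + tᵢ = 52.5/4911 + 0.03305 = 0.04374 s.

43.7 ms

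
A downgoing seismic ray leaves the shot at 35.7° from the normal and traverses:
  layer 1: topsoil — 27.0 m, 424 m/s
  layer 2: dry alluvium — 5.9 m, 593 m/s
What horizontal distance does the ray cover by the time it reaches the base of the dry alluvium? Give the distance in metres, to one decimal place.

27.7 m

Ray parameter p = sin 35.7° / 424 m/s = 1.3763e-03 s/m.
Layer 1: θ = 35.70°; offset = 27.0·tan 35.70° = 19.401 m.
Layer 2: sin θ = p·593 = 0.8161 → θ = 54.70°; offset = 5.9·tan 54.70° = 8.333 m.
Total horizontal offset = 27.734 m.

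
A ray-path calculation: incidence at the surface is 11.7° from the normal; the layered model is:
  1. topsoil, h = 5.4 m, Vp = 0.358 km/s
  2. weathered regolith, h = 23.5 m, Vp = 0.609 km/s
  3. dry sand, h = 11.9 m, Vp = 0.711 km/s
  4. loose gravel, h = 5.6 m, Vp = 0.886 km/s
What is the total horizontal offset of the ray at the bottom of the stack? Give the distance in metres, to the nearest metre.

18 m

p = sin θ₁/V₁ = sin 11.7°/0.358 = 5.6644e-01 s/km is conserved through the stack.
Layer 1: θ = 11.70°; offset = 5.4·tan 11.70° = 1.118 m.
Layer 2: sin θ = p·0.609 = 0.3450 → θ = 20.18°; offset = 23.5·tan 20.18° = 8.637 m.
Layer 3: sin θ = p·0.711 = 0.4027 → θ = 23.75°; offset = 11.9·tan 23.75° = 5.236 m.
Layer 4: sin θ = p·0.886 = 0.5019 → θ = 30.12°; offset = 5.6·tan 30.12° = 3.249 m.
Σ offsets = 18.241 m.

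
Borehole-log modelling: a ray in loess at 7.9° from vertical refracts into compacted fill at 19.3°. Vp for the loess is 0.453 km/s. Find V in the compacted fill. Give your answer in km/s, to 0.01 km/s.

Snell's law: sin 7.9°/V₁ = sin 19.3°/V₂.
V₂ = V₁·sin 19.3°/sin 7.9° = 0.453 × 2.4047 = 1.09 km/s.

1.09 km/s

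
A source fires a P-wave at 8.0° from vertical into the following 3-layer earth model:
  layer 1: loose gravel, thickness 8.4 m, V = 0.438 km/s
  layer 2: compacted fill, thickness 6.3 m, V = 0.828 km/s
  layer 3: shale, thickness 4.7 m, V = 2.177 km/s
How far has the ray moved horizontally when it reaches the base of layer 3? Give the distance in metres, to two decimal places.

Ray parameter p = sin 8.0° / 0.438 km/s = 3.1775e-01 s/km.
Layer 1: θ = 8.00°; offset = 8.4·tan 8.00° = 1.1805 m.
Layer 2: sin θ = p·0.828 = 0.2631 → θ = 15.25°; offset = 6.3·tan 15.25° = 1.7180 m.
Layer 3: sin θ = p·2.177 = 0.6917 → θ = 43.77°; offset = 4.7·tan 43.77° = 4.5020 m.
Summing the layer offsets gives 7.4006 m.

7.40 m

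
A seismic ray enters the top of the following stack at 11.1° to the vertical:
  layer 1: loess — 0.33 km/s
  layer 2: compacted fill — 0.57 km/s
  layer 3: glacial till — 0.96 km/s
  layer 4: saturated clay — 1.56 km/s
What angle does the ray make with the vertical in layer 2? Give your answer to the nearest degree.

19°

Ray parameter p = sin 11.1° / 0.33 = 5.8340e-01 s/km.
sin θ_2 = p·V_2 = 5.8340e-01 × 0.57 = 0.3325.
θ_2 = arcsin 0.3325 = 19.42°.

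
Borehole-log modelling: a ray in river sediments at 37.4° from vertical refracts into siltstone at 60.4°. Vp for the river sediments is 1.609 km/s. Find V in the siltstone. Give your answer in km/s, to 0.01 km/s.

sin 37.4° = 0.6074; sin 60.4° = 0.8695.
V₂ = V₁·(sin θ₂/sin θ₁) = 1.609·(0.8695/0.6074) = 2.30 km/s.

2.30 km/s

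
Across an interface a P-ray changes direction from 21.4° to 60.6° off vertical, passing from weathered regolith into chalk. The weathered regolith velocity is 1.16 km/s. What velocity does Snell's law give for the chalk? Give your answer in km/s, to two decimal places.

Snell's law: sin 21.4°/V₁ = sin 60.6°/V₂.
V₂ = V₁·sin 60.6°/sin 21.4° = 1.16 × 2.3877 = 2.77 km/s.

2.77 km/s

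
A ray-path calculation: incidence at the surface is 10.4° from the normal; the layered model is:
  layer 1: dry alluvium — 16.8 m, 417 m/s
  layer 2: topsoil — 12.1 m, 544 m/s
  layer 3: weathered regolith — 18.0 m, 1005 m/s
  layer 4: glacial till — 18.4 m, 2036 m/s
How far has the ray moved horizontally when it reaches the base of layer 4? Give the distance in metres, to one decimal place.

p = sin θ₁/V₁ = sin 10.4°/417 = 4.3290e-04 s/m is conserved through the stack.
Layer 1: θ = 10.40°; offset = 16.8·tan 10.40° = 3.083 m.
Layer 2: sin θ = p·544 = 0.2355 → θ = 13.62°; offset = 12.1·tan 13.62° = 2.932 m.
Layer 3: sin θ = p·1005 = 0.4351 → θ = 25.79°; offset = 18.0·tan 25.79° = 8.697 m.
Layer 4: sin θ = p·2036 = 0.8814 → θ = 61.81°; offset = 18.4·tan 61.81° = 34.330 m.
Total horizontal offset = 49.043 m.

49.0 m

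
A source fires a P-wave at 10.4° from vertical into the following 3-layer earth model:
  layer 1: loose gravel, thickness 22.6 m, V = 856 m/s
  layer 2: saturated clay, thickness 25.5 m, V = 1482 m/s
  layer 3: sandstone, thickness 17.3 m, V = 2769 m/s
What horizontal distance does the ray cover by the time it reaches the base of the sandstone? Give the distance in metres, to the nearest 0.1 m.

Apply Snell's law at each interface; in layer i the horizontal offset is hᵢ·tan θᵢ.
Layer 1: θ = 10.40°; offset = 22.6·tan 10.40° = 4.148 m.
Layer 2: sin θ = 1482·sin 10.4°/856 = 0.3125, θ = 18.21°; offset = 25.5·tan 18.21° = 8.390 m.
Layer 3: sin θ = 2769·sin 10.4°/856 = 0.5839, θ = 35.73°; offset = 17.3·tan 35.73° = 12.444 m.
Summing the layer offsets gives 24.982 m.

25.0 m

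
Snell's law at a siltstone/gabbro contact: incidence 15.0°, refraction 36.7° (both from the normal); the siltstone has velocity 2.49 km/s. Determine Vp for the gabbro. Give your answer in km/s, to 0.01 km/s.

sin 15.0° = 0.2588; sin 36.7° = 0.5976.
V₂ = V₁·(sin θ₂/sin θ₁) = 2.49·(0.5976/0.2588) = 5.75 km/s.

5.75 km/s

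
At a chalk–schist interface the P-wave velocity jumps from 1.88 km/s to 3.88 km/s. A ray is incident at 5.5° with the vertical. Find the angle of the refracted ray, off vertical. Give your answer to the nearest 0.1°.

Snell's law: sin θ₂ = (V₂/V₁)·sin θ₁ = (3.88/1.88)·sin 5.5° = 0.1978.
θ₂ = arcsin 0.1978 = 11.41° from the normal.

11.4°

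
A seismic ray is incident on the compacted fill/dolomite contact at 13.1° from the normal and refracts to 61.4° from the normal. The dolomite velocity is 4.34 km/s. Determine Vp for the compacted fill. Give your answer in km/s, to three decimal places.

sin 13.1° = 0.2267; sin 61.4° = 0.8780.
V₁ = V₂·(sin θ₁/sin θ₂) = 4.34·(0.2267/0.8780) = 1.120 km/s.

1.120 km/s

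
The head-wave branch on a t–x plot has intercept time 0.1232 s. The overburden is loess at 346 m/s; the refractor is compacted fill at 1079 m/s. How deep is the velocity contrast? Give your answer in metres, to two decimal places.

22.50 m

h = tᵢ·V₁·V₂ / (2·√(V₂²−V₁²)).
√(V₂²−V₁²) = √(1079² − 346²) = 1022.0 m/s.
h = 0.1232 s × 346 × 1079 / (2 × 1022.0) = 22.50 m.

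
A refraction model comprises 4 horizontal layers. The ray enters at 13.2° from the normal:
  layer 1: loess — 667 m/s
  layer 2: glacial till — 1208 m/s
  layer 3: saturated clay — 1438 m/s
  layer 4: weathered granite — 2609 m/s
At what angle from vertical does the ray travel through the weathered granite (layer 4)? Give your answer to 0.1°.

63.3°

Ray parameter p = sin 13.2° / 667 = 3.4236e-04 s/m.
sin θ_4 = p·V_4 = 3.4236e-04 × 2609 = 0.8932.
θ_4 = 63.28° from the vertical.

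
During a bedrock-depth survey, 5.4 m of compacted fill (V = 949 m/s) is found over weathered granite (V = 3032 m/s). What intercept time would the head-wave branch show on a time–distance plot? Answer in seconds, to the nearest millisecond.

tᵢ = 2h·√(V₂²−V₁²)/(V₁V₂).
√(V₂²−V₁²) = √(3032²−949²) = 2879.7 m/s.
tᵢ = 2·5.4·2879.7/(949·3032) = 0.01081 s.

0.011 s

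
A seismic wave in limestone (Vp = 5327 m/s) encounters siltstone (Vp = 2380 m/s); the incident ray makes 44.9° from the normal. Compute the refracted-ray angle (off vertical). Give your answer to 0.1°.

18.4°

sin θ₁/V₁ = sin θ₂/V₂ ⇒ sin θ₂ = 2380·sin 44.9°/5327 = 2380·0.7059/5327 = 0.3154.
θ₂ = sin⁻¹(0.3154) = 18.38° (from vertical).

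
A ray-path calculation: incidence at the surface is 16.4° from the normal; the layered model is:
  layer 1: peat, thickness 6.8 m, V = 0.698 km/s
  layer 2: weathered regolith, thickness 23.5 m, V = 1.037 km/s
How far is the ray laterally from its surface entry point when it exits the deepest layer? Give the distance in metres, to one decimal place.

12.9 m

Apply Snell's law at each interface; in layer i the horizontal offset is hᵢ·tan θᵢ.
Layer 1: θ = 16.40°; offset = 6.8·tan 16.40° = 2.001 m.
Layer 2: sin θ = 1.037·sin 16.4°/0.698 = 0.4195, θ = 24.80°; offset = 23.5·tan 24.80° = 10.859 m.
Summing the layer offsets gives 12.860 m.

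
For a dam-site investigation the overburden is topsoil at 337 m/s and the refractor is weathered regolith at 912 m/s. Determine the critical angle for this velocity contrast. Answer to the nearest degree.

At critical incidence the refracted ray runs along the interface (θ₂ = 90°), so sin θ_c = V₁/V₂.
θ_c = arcsin(337/912) = arcsin 0.3695 = 21.69°.

22°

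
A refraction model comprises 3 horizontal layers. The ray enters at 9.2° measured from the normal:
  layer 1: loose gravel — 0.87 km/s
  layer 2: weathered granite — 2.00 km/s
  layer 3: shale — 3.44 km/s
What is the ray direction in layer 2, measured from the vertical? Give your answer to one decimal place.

21.6°

Snell's law across each interface conserves sin θ / V, so sin θ_2 = V_2·sin θ₁/V₁.
sin θ_2 = 2.00 × sin 9.2° / 0.87 = 0.3675.
θ_2 = 21.56° from the vertical.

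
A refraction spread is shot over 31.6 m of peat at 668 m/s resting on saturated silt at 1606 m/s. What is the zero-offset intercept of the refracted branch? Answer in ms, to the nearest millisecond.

tᵢ = 2h·√(V₂²−V₁²)/(V₁V₂).
√(V₂²−V₁²) = √(1606²−668²) = 1460.5 m/s.
tᵢ = 2·31.6·1460.5/(668·1606) = 0.08604 s.

86 ms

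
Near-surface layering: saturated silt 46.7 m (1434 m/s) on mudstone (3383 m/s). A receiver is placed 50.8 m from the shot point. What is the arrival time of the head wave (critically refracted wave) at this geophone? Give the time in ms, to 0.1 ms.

t = x/V₂ + 2h·√(V₂²−V₁²)/(V₁V₂).
√(V₂²−V₁²) = √(3383²−1434²) = 3064.0 m/s; delay term = 2·46.7·3064.0/(1434·3383) = 0.05899 s.
t = 50.8/3383 + 0.05899 = 0.07401 s.

74.0 ms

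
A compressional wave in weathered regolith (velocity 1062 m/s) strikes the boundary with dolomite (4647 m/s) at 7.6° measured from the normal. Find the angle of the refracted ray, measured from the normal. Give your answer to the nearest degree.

35°

Snell's law: sin θ₂ = (V₂/V₁)·sin θ₁ = (4647/1062)·sin 7.6° = 0.5787.
θ₂ = arcsin 0.5787 = 35.36° from the normal.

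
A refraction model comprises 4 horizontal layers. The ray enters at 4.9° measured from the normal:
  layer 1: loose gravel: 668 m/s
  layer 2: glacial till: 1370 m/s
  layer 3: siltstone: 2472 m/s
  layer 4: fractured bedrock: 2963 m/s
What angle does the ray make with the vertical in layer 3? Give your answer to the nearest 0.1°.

Snell's law across each interface conserves sin θ / V, so sin θ_3 = V_3·sin θ₁/V₁.
sin θ_3 = 2472 × sin 4.9° / 668 = 0.3161.
θ_3 = arcsin 0.3161 = 18.43°.

18.4°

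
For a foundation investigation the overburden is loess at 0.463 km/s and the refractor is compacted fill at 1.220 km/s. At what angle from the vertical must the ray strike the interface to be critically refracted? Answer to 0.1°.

Critical incidence: sin θ_c = V₁/V₂ = 0.463/1.220 = 0.3795.
θ_c = arcsin 0.3795 = 22.30°.

22.3°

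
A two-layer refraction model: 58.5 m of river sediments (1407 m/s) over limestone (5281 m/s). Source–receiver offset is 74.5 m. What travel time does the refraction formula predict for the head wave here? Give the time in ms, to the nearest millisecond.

94 ms

t = x/V₂ + 2h·√(V₂²−V₁²)/(V₁V₂).
√(V₂²−V₁²) = √(5281²−1407²) = 5090.1 m/s; delay term = 2·58.5·5090.1/(1407·5281) = 0.08015 s.
t = 74.5/5281 + 0.08015 = 0.09426 s.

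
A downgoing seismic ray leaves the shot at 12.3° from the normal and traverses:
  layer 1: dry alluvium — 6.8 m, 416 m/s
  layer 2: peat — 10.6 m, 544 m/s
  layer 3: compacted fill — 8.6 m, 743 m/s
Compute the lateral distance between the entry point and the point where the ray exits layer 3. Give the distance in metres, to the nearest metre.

p = sin θ₁/V₁ = sin 12.3°/416 = 5.1209e-04 s/m is conserved through the stack.
Layer 1: θ = 12.30°; offset = 6.8·tan 12.30° = 1.483 m.
Layer 2: sin θ = p·544 = 0.2786 → θ = 16.18°; offset = 10.6·tan 16.18° = 3.075 m.
Layer 3: sin θ = p·743 = 0.3805 → θ = 22.36°; offset = 8.6·tan 22.36° = 3.538 m.
Summing the layer offsets gives 8.096 m.

8 m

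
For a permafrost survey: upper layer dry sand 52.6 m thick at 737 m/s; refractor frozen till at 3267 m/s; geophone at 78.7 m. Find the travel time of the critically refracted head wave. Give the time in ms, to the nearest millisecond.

163 ms

θ_c = arcsin(V₁/V₂) = arcsin(737/3267) = 13.04°, cos θ_c = 0.9742.
Intercept time tᵢ = 2h cos θ_c / V₁ = 2·52.6·0.9742/737 = 0.13906 s.
t = x/V₂ + tᵢ = 78.7/3267 + 0.13906 = 0.16315 s.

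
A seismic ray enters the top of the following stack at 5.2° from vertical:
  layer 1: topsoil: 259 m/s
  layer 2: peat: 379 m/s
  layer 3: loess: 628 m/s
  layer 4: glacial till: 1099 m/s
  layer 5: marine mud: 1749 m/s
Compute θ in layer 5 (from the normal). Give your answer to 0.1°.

Snell's law across each interface conserves sin θ / V, so sin θ_5 = V_5·sin θ₁/V₁.
sin θ_5 = 1749 × sin 5.2° / 259 = 0.6120.
θ_5 = arcsin 0.6120 = 37.74°.

37.7°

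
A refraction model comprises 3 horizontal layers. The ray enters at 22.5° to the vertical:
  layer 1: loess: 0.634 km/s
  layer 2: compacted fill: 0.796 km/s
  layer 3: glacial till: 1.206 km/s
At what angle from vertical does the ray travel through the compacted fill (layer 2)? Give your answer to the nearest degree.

29°

Snell's law across each interface conserves sin θ / V, so sin θ_2 = V_2·sin θ₁/V₁.
sin θ_2 = 0.796 × sin 22.5° / 0.634 = 0.4805.
θ_2 = 28.72° from the vertical.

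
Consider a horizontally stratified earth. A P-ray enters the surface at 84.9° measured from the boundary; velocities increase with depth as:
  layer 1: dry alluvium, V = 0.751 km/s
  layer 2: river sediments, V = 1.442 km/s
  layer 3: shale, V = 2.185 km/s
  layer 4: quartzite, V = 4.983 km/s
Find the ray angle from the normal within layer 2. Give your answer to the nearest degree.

From the normal: θ₁ = 90° − 84.9° = 5.1°.
Snell's law across each interface conserves sin θ / V, so sin θ_2 = V_2·sin θ₁/V₁.
sin θ_2 = 1.442 × sin 5.1° / 0.751 = 0.1707.
θ_2 = 9.83° from the vertical.

10°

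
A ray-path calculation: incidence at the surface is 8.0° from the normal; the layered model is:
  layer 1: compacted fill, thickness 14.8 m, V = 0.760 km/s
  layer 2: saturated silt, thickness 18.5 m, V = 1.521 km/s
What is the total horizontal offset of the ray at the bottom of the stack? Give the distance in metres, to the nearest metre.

Ray parameter p = sin 8.0° / 0.760 km/s = 1.8312e-01 s/km.
Layer 1: θ = 8.00°; offset = 14.8·tan 8.00° = 2.080 m.
Layer 2: sin θ = p·1.521 = 0.2785 → θ = 16.17°; offset = 18.5·tan 16.17° = 5.365 m.
Total horizontal offset = 7.445 m.

7 m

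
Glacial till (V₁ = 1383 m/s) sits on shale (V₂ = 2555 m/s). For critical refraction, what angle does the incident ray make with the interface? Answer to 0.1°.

57.2°

Critical incidence: sin θ_c = V₁/V₂ = 1383/2555 = 0.5413.
θ_c = arcsin 0.5413 = 32.77°.
Measured from the interface: 90° − 32.77° = 57.23°.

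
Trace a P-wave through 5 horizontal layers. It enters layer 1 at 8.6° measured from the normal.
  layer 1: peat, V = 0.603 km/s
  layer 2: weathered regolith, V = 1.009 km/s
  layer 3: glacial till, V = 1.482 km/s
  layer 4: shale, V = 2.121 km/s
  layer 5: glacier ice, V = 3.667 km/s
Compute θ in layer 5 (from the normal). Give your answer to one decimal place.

65.4°

Ray parameter p = sin 8.6° / 0.603 = 2.4799e-01 s/km.
sin θ_5 = p·V_5 = 2.4799e-01 × 3.667 = 0.9094.
θ_5 = 65.42° from the vertical.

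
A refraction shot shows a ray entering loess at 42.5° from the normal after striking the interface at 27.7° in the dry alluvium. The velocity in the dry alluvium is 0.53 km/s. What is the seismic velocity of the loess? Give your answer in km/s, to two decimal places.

0.77 km/s

Snell's law: sin 27.7°/V₁ = sin 42.5°/V₂.
V₂ = V₁·sin 42.5°/sin 27.7° = 0.53 × 1.4534 = 0.77 km/s.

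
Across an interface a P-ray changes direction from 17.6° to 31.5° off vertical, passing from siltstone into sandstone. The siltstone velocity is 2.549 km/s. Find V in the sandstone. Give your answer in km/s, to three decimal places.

4.405 km/s

Snell's law: sin 17.6°/V₁ = sin 31.5°/V₂.
V₂ = V₁·sin 31.5°/sin 17.6° = 2.549 × 1.7280 = 4.405 km/s.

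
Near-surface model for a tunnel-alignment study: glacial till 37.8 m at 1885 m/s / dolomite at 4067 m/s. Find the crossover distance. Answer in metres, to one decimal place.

124.9 m

x_cross = 2h·√((V₂+V₁)/(V₂−V₁)).
(V₂+V₁)/(V₂−V₁) = (4067+1885)/(4067−1885) = 2.7278; √ = 1.6516.
x_cross = 2·37.8·1.6516 = 124.86 m.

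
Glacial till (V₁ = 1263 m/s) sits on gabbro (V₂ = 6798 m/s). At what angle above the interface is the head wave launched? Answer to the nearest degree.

79°

Critical incidence: sin θ_c = V₁/V₂ = 1263/6798 = 0.1858.
θ_c = arcsin 0.1858 = 10.71°.
Measured from the interface: 90° − 10.71° = 79.29°.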